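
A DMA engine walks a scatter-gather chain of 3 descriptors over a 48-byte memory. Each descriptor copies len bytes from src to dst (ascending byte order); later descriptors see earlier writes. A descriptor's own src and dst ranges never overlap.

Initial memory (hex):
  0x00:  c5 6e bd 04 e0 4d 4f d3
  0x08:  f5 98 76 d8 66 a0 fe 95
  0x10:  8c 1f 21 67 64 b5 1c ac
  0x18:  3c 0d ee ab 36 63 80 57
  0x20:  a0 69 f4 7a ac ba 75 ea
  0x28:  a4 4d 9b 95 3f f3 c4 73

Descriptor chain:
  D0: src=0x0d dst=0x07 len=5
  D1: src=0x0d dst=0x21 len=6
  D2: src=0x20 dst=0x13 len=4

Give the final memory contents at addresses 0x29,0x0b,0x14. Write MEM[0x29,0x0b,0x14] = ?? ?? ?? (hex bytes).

#0 dst[0x07+5] := {0xa0,0xfe,0x95,0x8c,0x1f}
#1 dst[0x21+6] := {0xa0,0xfe,0x95,0x8c,0x1f,0x21}
#2 dst[0x13+4] := {0xa0,0xa0,0xfe,0x95}
query mem[0x29]=0x4d, mem[0x0b]=0x1f, mem[0x14]=0xa0

MEM[0x29,0x0b,0x14] = 4d 1f a0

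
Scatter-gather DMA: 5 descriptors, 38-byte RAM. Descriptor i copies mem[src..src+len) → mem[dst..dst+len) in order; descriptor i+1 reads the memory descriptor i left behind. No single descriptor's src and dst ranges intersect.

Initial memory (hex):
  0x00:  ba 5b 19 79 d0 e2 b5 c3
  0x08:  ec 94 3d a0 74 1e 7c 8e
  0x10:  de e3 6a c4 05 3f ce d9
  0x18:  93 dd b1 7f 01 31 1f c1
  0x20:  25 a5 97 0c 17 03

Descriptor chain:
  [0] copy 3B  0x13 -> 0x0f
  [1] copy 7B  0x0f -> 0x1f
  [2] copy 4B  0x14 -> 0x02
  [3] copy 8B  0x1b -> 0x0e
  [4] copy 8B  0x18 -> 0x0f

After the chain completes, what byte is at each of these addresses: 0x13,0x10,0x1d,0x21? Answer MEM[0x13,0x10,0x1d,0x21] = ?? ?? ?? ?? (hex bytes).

MEM[0x13,0x10,0x1d,0x21] = 01 dd 31 3f

D0: mem[0x0f..0x11] <- [c4 05 3f]
D1: mem[0x1f..0x25] <- [c4 05 3f 6a c4 05 3f]
D2: mem[0x02..0x05] <- [05 3f ce d9]
D3: mem[0x0e..0x15] <- [7f 01 31 1f c4 05 3f 6a]
D4: mem[0x0f..0x16] <- [93 dd b1 7f 01 31 1f c4]
query mem[0x13]=0x01, mem[0x10]=0xdd, mem[0x1d]=0x31, mem[0x21]=0x3f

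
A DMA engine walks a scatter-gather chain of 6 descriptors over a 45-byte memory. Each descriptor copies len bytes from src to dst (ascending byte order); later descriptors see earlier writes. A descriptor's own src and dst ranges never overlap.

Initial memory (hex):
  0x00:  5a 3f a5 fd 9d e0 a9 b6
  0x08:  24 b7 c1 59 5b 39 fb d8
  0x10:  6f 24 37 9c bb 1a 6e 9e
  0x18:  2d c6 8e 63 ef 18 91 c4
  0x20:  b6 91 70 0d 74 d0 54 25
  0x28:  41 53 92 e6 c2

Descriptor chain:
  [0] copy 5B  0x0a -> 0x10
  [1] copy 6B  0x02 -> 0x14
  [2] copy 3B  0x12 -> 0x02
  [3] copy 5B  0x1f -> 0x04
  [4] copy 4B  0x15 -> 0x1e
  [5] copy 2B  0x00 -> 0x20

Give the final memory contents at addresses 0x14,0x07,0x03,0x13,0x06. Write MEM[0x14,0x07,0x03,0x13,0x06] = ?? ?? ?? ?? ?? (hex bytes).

MEM[0x14,0x07,0x03,0x13,0x06] = a5 70 39 39 91

D0: mem[0x10..0x14] <- [c1 59 5b 39 fb]
D1: mem[0x14..0x19] <- [a5 fd 9d e0 a9 b6]
D2: mem[0x02..0x04] <- [5b 39 a5]
D3: mem[0x04..0x08] <- [c4 b6 91 70 0d]
D4: mem[0x1e..0x21] <- [fd 9d e0 a9]
D5: mem[0x20..0x21] <- [5a 3f]
query mem[0x14]=0xa5, mem[0x07]=0x70, mem[0x03]=0x39, mem[0x13]=0x39, mem[0x06]=0x91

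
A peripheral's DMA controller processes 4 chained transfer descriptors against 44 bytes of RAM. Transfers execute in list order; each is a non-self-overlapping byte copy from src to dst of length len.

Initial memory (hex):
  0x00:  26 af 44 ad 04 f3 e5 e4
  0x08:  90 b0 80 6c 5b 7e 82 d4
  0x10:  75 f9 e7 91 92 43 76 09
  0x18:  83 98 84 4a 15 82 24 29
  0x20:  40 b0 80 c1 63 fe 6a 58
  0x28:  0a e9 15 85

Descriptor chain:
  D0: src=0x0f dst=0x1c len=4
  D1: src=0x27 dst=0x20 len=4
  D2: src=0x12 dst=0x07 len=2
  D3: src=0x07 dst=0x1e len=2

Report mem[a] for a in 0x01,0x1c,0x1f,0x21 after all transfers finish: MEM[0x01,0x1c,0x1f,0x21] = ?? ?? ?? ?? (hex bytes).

  after D0: wrote 4B at 0x1c = d475f9e7
  after D1: wrote 4B at 0x20 = 580ae915
  after D2: wrote 2B at 0x07 = e791
  after D3: wrote 2B at 0x1e = e791
query mem[0x01]=0xaf, mem[0x1c]=0xd4, mem[0x1f]=0x91, mem[0x21]=0x0a

MEM[0x01,0x1c,0x1f,0x21] = af d4 91 0a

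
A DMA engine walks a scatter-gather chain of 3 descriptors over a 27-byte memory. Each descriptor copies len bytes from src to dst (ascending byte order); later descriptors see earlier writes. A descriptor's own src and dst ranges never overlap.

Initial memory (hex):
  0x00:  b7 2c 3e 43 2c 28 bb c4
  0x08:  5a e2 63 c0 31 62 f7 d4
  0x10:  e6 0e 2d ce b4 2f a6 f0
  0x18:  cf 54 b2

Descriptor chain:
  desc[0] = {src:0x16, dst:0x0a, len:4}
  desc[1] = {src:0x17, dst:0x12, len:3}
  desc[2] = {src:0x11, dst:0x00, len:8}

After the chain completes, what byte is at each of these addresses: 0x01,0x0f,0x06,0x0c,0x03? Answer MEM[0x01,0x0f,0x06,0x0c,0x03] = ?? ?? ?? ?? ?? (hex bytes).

#0 dst[0x0a+4] := {0xa6,0xf0,0xcf,0x54}
#1 dst[0x12+3] := {0xf0,0xcf,0x54}
#2 dst[0x00+8] := {0x0e,0xf0,0xcf,0x54,0x2f,0xa6,0xf0,0xcf}
query mem[0x01]=0xf0, mem[0x0f]=0xd4, mem[0x06]=0xf0, mem[0x0c]=0xcf, mem[0x03]=0x54

MEM[0x01,0x0f,0x06,0x0c,0x03] = f0 d4 f0 cf 54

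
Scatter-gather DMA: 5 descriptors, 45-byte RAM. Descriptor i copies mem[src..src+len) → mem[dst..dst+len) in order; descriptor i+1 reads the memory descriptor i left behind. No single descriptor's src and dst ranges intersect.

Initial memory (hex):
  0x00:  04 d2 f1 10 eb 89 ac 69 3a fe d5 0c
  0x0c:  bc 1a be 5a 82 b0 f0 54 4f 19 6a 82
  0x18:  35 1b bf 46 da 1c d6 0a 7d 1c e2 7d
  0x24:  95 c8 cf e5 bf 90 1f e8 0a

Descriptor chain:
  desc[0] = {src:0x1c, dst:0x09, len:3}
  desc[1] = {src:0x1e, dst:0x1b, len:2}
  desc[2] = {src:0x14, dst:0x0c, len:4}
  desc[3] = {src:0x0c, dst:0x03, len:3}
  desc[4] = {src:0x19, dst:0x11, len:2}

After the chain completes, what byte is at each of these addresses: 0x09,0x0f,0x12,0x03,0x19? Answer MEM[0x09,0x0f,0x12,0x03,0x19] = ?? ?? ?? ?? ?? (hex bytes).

#0 dst[0x09+3] := {0xda,0x1c,0xd6}
#1 dst[0x1b+2] := {0xd6,0x0a}
#2 dst[0x0c+4] := {0x4f,0x19,0x6a,0x82}
#3 dst[0x03+3] := {0x4f,0x19,0x6a}
#4 dst[0x11+2] := {0x1b,0xbf}
query mem[0x09]=0xda, mem[0x0f]=0x82, mem[0x12]=0xbf, mem[0x03]=0x4f, mem[0x19]=0x1b

MEM[0x09,0x0f,0x12,0x03,0x19] = da 82 bf 4f 1b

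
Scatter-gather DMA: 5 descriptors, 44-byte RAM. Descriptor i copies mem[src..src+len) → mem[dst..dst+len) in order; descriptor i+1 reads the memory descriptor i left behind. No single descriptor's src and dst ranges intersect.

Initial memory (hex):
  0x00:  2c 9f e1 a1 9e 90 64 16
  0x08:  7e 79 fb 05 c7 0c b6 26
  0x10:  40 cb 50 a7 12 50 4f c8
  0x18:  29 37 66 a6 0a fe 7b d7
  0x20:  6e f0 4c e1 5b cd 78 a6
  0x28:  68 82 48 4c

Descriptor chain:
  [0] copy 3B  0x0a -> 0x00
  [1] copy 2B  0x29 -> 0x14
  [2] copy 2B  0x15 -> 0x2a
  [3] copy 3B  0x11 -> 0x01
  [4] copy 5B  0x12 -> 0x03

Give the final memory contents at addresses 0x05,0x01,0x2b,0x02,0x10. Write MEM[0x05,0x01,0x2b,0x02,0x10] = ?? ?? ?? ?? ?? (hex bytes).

  after D0: wrote 3B at 0x00 = fb05c7
  after D1: wrote 2B at 0x14 = 8248
  after D2: wrote 2B at 0x2a = 484f
  after D3: wrote 3B at 0x01 = cb50a7
  after D4: wrote 5B at 0x03 = 50a782484f
query mem[0x05]=0x82, mem[0x01]=0xcb, mem[0x2b]=0x4f, mem[0x02]=0x50, mem[0x10]=0x40

MEM[0x05,0x01,0x2b,0x02,0x10] = 82 cb 4f 50 40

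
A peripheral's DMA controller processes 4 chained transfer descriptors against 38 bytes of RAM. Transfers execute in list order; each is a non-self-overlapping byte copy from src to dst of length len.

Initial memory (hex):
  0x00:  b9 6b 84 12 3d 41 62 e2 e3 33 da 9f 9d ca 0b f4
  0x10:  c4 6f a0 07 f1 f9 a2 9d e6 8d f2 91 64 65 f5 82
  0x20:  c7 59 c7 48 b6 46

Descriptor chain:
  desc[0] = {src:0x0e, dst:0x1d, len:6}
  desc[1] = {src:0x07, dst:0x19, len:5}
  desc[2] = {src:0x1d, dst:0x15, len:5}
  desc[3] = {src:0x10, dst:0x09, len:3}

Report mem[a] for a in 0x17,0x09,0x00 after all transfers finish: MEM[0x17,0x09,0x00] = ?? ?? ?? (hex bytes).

MEM[0x17,0x09,0x00] = c4 c4 b9

[0] 0x0e->0x1d len=6 : 0b f4 c4 6f a0 07
[1] 0x07->0x19 len=5 : e2 e3 33 da 9f
[2] 0x1d->0x15 len=5 : 9f f4 c4 6f a0
[3] 0x10->0x09 len=3 : c4 6f a0
query mem[0x17]=0xc4, mem[0x09]=0xc4, mem[0x00]=0xb9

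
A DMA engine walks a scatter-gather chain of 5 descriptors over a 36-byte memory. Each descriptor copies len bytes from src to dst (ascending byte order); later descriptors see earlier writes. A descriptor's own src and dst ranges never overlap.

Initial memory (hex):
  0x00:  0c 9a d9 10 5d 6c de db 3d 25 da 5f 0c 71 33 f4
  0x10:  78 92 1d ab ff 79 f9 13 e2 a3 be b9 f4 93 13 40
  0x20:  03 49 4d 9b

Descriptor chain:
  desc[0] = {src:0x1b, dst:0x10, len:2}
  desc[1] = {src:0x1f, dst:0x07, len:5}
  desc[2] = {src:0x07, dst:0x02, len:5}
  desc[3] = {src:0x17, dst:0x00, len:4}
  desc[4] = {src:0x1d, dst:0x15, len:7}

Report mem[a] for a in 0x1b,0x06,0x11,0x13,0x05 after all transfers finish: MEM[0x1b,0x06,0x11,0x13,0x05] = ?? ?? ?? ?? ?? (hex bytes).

D0: mem[0x10..0x11] <- [b9 f4]
D1: mem[0x07..0x0b] <- [40 03 49 4d 9b]
D2: mem[0x02..0x06] <- [40 03 49 4d 9b]
D3: mem[0x00..0x03] <- [13 e2 a3 be]
D4: mem[0x15..0x1b] <- [93 13 40 03 49 4d 9b]
query mem[0x1b]=0x9b, mem[0x06]=0x9b, mem[0x11]=0xf4, mem[0x13]=0xab, mem[0x05]=0x4d

MEM[0x1b,0x06,0x11,0x13,0x05] = 9b 9b f4 ab 4d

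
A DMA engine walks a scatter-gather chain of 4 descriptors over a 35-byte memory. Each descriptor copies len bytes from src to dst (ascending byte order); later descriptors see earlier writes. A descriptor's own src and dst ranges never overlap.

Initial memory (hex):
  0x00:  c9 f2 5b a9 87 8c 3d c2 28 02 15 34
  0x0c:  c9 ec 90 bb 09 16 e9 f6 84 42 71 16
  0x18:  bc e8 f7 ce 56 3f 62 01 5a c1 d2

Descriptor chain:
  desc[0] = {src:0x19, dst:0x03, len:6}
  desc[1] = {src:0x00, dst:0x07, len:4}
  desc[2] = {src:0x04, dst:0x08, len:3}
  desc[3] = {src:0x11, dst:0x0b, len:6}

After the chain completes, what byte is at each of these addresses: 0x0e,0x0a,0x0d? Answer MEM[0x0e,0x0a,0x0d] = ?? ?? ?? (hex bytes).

MEM[0x0e,0x0a,0x0d] = 84 56 f6

D0: mem[0x03..0x08] <- [e8 f7 ce 56 3f 62]
D1: mem[0x07..0x0a] <- [c9 f2 5b e8]
D2: mem[0x08..0x0a] <- [f7 ce 56]
D3: mem[0x0b..0x10] <- [16 e9 f6 84 42 71]
query mem[0x0e]=0x84, mem[0x0a]=0x56, mem[0x0d]=0xf6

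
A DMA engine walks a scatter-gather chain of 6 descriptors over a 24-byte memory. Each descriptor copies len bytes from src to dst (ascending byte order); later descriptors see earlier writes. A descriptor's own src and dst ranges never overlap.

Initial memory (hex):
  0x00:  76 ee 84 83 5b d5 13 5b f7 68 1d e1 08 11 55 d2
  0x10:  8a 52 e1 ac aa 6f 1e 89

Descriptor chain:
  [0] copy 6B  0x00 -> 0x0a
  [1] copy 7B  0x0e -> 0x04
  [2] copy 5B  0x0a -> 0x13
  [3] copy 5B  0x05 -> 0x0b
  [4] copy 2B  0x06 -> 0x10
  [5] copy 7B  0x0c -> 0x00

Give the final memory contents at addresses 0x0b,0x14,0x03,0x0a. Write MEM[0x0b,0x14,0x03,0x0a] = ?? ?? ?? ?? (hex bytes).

[0] 0x00->0x0a len=6 : 76 ee 84 83 5b d5
[1] 0x0e->0x04 len=7 : 5b d5 8a 52 e1 ac aa
[2] 0x0a->0x13 len=5 : aa ee 84 83 5b
[3] 0x05->0x0b len=5 : d5 8a 52 e1 ac
[4] 0x06->0x10 len=2 : 8a 52
[5] 0x0c->0x00 len=7 : 8a 52 e1 ac 8a 52 e1
query mem[0x0b]=0xd5, mem[0x14]=0xee, mem[0x03]=0xac, mem[0x0a]=0xaa

MEM[0x0b,0x14,0x03,0x0a] = d5 ee ac aa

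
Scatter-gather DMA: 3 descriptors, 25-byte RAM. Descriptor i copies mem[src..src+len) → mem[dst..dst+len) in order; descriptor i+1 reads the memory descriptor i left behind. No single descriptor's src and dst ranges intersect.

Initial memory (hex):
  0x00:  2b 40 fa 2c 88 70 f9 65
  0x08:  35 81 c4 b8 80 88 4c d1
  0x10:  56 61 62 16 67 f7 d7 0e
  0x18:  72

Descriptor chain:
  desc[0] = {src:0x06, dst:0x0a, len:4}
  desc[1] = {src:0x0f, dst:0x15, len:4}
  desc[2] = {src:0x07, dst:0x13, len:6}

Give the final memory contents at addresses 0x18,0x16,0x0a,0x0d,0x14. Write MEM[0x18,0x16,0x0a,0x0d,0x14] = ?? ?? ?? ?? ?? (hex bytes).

#0 dst[0x0a+4] := {0xf9,0x65,0x35,0x81}
#1 dst[0x15+4] := {0xd1,0x56,0x61,0x62}
#2 dst[0x13+6] := {0x65,0x35,0x81,0xf9,0x65,0x35}
query mem[0x18]=0x35, mem[0x16]=0xf9, mem[0x0a]=0xf9, mem[0x0d]=0x81, mem[0x14]=0x35

MEM[0x18,0x16,0x0a,0x0d,0x14] = 35 f9 f9 81 35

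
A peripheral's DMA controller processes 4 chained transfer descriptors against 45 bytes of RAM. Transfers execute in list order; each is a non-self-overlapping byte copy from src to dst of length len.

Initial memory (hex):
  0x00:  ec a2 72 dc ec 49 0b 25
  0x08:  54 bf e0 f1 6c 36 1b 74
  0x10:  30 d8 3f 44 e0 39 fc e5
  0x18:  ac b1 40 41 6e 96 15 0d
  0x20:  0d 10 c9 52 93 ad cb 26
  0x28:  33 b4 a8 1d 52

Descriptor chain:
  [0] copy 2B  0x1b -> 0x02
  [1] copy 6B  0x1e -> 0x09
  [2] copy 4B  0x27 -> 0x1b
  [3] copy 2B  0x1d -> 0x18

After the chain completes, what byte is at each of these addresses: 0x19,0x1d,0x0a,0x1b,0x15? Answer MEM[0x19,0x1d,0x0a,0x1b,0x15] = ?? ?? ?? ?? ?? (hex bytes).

MEM[0x19,0x1d,0x0a,0x1b,0x15] = a8 b4 0d 26 39

  after D0: wrote 2B at 0x02 = 416e
  after D1: wrote 6B at 0x09 = 150d0d10c952
  after D2: wrote 4B at 0x1b = 2633b4a8
  after D3: wrote 2B at 0x18 = b4a8
query mem[0x19]=0xa8, mem[0x1d]=0xb4, mem[0x0a]=0x0d, mem[0x1b]=0x26, mem[0x15]=0x39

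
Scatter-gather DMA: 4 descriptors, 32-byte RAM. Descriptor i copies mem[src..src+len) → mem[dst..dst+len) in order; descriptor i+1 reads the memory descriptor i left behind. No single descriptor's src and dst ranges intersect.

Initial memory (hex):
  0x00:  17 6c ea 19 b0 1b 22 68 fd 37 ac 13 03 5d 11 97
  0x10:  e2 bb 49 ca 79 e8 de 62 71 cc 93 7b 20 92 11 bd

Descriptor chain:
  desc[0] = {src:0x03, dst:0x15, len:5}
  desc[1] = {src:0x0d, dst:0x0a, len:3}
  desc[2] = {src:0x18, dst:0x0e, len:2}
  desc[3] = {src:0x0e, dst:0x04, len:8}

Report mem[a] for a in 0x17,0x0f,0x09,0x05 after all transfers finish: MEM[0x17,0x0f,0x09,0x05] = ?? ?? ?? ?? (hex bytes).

MEM[0x17,0x0f,0x09,0x05] = 1b 68 ca 68

  after D0: wrote 5B at 0x15 = 19b01b2268
  after D1: wrote 3B at 0x0a = 5d1197
  after D2: wrote 2B at 0x0e = 2268
  after D3: wrote 8B at 0x04 = 2268e2bb49ca7919
query mem[0x17]=0x1b, mem[0x0f]=0x68, mem[0x09]=0xca, mem[0x05]=0x68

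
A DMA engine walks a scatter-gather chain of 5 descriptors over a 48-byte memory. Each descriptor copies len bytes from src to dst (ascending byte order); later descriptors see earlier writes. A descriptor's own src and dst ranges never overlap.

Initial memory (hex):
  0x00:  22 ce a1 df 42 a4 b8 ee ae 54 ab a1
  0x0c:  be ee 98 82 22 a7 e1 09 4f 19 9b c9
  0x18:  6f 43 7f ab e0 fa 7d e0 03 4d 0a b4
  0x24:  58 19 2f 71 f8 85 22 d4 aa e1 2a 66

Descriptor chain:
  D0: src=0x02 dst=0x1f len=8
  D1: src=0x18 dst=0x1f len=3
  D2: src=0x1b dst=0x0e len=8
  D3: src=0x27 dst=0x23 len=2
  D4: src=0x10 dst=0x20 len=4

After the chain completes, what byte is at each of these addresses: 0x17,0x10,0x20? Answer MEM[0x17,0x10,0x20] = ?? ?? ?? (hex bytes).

MEM[0x17,0x10,0x20] = c9 fa fa

  after D0: wrote 8B at 0x1f = a1df42a4b8eeae54
  after D1: wrote 3B at 0x1f = 6f437f
  after D2: wrote 8B at 0x0e = abe0fa7d6f437fa4
  after D3: wrote 2B at 0x23 = 71f8
  after D4: wrote 4B at 0x20 = fa7d6f43
query mem[0x17]=0xc9, mem[0x10]=0xfa, mem[0x20]=0xfa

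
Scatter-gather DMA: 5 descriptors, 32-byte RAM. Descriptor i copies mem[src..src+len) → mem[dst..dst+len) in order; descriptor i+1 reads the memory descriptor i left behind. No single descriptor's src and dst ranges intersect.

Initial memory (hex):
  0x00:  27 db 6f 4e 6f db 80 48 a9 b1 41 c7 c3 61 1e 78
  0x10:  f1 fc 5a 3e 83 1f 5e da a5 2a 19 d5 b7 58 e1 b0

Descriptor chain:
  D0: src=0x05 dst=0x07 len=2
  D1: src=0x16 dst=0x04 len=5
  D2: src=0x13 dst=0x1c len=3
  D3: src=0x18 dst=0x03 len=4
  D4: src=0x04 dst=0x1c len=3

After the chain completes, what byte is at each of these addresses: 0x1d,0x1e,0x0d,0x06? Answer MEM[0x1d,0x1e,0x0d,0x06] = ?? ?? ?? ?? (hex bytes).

MEM[0x1d,0x1e,0x0d,0x06] = 19 d5 61 d5

D0: mem[0x07..0x08] <- [db 80]
D1: mem[0x04..0x08] <- [5e da a5 2a 19]
D2: mem[0x1c..0x1e] <- [3e 83 1f]
D3: mem[0x03..0x06] <- [a5 2a 19 d5]
D4: mem[0x1c..0x1e] <- [2a 19 d5]
query mem[0x1d]=0x19, mem[0x1e]=0xd5, mem[0x0d]=0x61, mem[0x06]=0xd5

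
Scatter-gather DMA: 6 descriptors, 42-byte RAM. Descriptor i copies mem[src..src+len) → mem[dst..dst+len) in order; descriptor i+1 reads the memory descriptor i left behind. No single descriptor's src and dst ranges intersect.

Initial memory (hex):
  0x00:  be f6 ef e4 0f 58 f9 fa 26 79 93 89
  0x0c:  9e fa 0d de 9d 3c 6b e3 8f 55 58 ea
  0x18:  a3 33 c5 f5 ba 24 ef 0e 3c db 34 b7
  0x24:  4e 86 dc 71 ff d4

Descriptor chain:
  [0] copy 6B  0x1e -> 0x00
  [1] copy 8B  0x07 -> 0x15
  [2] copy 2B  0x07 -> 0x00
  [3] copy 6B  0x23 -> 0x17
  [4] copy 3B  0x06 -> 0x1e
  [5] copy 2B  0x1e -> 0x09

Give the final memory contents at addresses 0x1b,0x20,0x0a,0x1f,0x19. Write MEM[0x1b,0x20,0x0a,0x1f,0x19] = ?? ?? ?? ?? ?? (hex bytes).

MEM[0x1b,0x20,0x0a,0x1f,0x19] = 71 26 fa fa 86

[0] 0x1e->0x00 len=6 : ef 0e 3c db 34 b7
[1] 0x07->0x15 len=8 : fa 26 79 93 89 9e fa 0d
[2] 0x07->0x00 len=2 : fa 26
[3] 0x23->0x17 len=6 : b7 4e 86 dc 71 ff
[4] 0x06->0x1e len=3 : f9 fa 26
[5] 0x1e->0x09 len=2 : f9 fa
query mem[0x1b]=0x71, mem[0x20]=0x26, mem[0x0a]=0xfa, mem[0x1f]=0xfa, mem[0x19]=0x86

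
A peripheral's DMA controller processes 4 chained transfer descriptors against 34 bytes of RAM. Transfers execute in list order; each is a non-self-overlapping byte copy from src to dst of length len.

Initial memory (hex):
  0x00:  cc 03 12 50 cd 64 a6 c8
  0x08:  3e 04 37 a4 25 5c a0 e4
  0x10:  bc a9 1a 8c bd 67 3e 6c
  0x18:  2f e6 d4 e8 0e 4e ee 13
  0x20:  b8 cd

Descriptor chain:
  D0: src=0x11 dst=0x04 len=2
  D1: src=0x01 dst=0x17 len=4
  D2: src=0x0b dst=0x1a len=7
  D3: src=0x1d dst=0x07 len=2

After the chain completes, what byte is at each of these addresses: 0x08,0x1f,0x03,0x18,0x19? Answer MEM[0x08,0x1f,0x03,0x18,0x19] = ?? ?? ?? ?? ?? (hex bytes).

#0 dst[0x04+2] := {0xa9,0x1a}
#1 dst[0x17+4] := {0x03,0x12,0x50,0xa9}
#2 dst[0x1a+7] := {0xa4,0x25,0x5c,0xa0,0xe4,0xbc,0xa9}
#3 dst[0x07+2] := {0xa0,0xe4}
query mem[0x08]=0xe4, mem[0x1f]=0xbc, mem[0x03]=0x50, mem[0x18]=0x12, mem[0x19]=0x50

MEM[0x08,0x1f,0x03,0x18,0x19] = e4 bc 50 12 50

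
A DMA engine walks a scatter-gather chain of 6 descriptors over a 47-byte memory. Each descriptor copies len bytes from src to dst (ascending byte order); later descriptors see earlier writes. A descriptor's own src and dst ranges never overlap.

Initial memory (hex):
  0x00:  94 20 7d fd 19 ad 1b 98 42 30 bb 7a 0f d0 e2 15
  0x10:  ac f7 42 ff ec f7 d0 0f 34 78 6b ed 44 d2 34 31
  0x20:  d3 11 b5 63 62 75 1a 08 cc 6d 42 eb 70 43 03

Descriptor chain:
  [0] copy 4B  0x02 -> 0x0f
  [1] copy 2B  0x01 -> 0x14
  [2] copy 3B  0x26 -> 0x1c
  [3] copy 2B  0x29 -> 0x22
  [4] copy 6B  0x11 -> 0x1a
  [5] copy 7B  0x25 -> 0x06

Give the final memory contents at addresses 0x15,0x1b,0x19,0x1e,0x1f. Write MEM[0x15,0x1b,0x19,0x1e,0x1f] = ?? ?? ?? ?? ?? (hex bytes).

MEM[0x15,0x1b,0x19,0x1e,0x1f] = 7d ad 78 7d d0

[0] 0x02->0x0f len=4 : 7d fd 19 ad
[1] 0x01->0x14 len=2 : 20 7d
[2] 0x26->0x1c len=3 : 1a 08 cc
[3] 0x29->0x22 len=2 : 6d 42
[4] 0x11->0x1a len=6 : 19 ad ff 20 7d d0
[5] 0x25->0x06 len=7 : 75 1a 08 cc 6d 42 eb
query mem[0x15]=0x7d, mem[0x1b]=0xad, mem[0x19]=0x78, mem[0x1e]=0x7d, mem[0x1f]=0xd0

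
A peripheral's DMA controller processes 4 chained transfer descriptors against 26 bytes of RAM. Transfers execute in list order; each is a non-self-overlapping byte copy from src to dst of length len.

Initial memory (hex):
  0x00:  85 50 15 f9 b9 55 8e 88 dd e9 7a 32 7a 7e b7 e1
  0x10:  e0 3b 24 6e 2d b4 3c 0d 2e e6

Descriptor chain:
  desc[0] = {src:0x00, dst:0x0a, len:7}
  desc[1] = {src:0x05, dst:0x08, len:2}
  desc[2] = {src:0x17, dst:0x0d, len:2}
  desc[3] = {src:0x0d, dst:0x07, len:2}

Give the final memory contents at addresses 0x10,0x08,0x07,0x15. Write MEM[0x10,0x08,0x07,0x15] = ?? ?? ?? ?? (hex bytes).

  after D0: wrote 7B at 0x0a = 855015f9b9558e
  after D1: wrote 2B at 0x08 = 558e
  after D2: wrote 2B at 0x0d = 0d2e
  after D3: wrote 2B at 0x07 = 0d2e
query mem[0x10]=0x8e, mem[0x08]=0x2e, mem[0x07]=0x0d, mem[0x15]=0xb4

MEM[0x10,0x08,0x07,0x15] = 8e 2e 0d b4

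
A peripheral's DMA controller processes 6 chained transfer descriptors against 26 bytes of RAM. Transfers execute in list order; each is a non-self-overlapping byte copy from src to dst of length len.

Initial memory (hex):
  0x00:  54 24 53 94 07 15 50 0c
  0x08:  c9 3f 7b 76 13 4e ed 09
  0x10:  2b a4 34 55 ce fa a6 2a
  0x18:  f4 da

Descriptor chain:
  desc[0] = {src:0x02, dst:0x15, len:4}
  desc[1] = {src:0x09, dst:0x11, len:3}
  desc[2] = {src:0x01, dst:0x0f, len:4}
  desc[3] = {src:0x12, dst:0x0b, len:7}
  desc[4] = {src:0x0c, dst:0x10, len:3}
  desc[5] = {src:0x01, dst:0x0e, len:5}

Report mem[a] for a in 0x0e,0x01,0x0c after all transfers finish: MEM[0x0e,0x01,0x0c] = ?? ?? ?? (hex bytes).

MEM[0x0e,0x01,0x0c] = 24 24 76

  after D0: wrote 4B at 0x15 = 53940715
  after D1: wrote 3B at 0x11 = 3f7b76
  after D2: wrote 4B at 0x0f = 24539407
  after D3: wrote 7B at 0x0b = 0776ce53940715
  after D4: wrote 3B at 0x10 = 76ce53
  after D5: wrote 5B at 0x0e = 2453940715
query mem[0x0e]=0x24, mem[0x01]=0x24, mem[0x0c]=0x76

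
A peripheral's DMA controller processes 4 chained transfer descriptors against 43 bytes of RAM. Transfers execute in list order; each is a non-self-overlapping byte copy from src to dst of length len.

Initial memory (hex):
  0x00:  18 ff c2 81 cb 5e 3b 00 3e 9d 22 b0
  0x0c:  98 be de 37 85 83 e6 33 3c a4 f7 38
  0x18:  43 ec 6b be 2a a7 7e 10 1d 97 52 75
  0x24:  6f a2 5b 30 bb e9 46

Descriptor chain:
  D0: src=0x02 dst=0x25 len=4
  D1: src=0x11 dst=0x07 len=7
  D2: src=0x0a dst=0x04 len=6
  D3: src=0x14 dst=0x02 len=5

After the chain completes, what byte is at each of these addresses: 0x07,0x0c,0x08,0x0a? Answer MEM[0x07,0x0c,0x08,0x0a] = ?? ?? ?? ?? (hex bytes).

#0 dst[0x25+4] := {0xc2,0x81,0xcb,0x5e}
#1 dst[0x07+7] := {0x83,0xe6,0x33,0x3c,0xa4,0xf7,0x38}
#2 dst[0x04+6] := {0x3c,0xa4,0xf7,0x38,0xde,0x37}
#3 dst[0x02+5] := {0x3c,0xa4,0xf7,0x38,0x43}
query mem[0x07]=0x38, mem[0x0c]=0xf7, mem[0x08]=0xde, mem[0x0a]=0x3c

MEM[0x07,0x0c,0x08,0x0a] = 38 f7 de 3c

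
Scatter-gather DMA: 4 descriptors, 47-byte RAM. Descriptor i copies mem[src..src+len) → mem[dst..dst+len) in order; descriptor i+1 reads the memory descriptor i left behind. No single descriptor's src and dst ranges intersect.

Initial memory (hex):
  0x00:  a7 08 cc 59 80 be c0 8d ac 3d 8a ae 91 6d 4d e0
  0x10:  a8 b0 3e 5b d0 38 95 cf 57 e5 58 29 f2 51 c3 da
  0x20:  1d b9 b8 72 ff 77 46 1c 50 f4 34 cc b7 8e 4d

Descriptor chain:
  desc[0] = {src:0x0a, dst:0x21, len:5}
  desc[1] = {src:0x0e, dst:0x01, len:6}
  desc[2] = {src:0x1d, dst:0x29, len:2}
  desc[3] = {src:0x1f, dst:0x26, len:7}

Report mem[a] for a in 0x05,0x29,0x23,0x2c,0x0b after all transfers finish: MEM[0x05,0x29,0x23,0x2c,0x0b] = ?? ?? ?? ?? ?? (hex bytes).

MEM[0x05,0x29,0x23,0x2c,0x0b] = 3e ae 91 4d ae

  after D0: wrote 5B at 0x21 = 8aae916d4d
  after D1: wrote 6B at 0x01 = 4de0a8b03e5b
  after D2: wrote 2B at 0x29 = 51c3
  after D3: wrote 7B at 0x26 = da1d8aae916d4d
query mem[0x05]=0x3e, mem[0x29]=0xae, mem[0x23]=0x91, mem[0x2c]=0x4d, mem[0x0b]=0xae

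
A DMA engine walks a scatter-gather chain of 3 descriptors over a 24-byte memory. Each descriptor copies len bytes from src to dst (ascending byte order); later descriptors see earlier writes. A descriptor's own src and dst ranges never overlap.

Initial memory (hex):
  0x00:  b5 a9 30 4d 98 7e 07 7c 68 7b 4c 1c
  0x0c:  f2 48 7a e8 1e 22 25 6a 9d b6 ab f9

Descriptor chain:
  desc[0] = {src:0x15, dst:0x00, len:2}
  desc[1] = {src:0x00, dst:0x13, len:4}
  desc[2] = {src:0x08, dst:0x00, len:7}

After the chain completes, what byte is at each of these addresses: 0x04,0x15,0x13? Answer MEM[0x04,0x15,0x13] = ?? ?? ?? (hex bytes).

  after D0: wrote 2B at 0x00 = b6ab
  after D1: wrote 4B at 0x13 = b6ab304d
  after D2: wrote 7B at 0x00 = 687b4c1cf2487a
query mem[0x04]=0xf2, mem[0x15]=0x30, mem[0x13]=0xb6

MEM[0x04,0x15,0x13] = f2 30 b6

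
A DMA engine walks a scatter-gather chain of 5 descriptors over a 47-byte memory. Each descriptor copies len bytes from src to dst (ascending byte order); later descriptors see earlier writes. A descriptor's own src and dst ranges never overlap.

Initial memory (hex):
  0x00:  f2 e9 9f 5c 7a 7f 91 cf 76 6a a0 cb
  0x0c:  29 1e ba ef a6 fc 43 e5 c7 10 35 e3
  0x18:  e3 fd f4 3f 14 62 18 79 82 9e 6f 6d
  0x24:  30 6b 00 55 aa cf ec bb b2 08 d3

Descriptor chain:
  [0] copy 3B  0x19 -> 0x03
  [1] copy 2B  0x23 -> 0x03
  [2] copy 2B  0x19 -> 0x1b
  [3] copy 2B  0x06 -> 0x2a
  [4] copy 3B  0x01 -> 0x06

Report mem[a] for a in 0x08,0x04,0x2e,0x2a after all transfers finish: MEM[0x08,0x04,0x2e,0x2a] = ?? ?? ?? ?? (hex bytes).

MEM[0x08,0x04,0x2e,0x2a] = 6d 30 d3 91

#0 dst[0x03+3] := {0xfd,0xf4,0x3f}
#1 dst[0x03+2] := {0x6d,0x30}
#2 dst[0x1b+2] := {0xfd,0xf4}
#3 dst[0x2a+2] := {0x91,0xcf}
#4 dst[0x06+3] := {0xe9,0x9f,0x6d}
query mem[0x08]=0x6d, mem[0x04]=0x30, mem[0x2e]=0xd3, mem[0x2a]=0x91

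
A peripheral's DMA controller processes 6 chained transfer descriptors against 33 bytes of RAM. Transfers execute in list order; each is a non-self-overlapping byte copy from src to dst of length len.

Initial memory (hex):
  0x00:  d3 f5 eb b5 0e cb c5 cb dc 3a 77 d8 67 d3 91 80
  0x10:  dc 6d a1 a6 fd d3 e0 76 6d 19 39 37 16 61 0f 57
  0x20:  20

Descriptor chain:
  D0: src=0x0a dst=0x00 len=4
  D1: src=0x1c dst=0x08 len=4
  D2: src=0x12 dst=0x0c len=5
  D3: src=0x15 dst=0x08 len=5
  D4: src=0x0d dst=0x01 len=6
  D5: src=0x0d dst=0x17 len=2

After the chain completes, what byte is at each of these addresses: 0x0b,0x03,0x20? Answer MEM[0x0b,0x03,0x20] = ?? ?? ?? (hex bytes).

#0 dst[0x00+4] := {0x77,0xd8,0x67,0xd3}
#1 dst[0x08+4] := {0x16,0x61,0x0f,0x57}
#2 dst[0x0c+5] := {0xa1,0xa6,0xfd,0xd3,0xe0}
#3 dst[0x08+5] := {0xd3,0xe0,0x76,0x6d,0x19}
#4 dst[0x01+6] := {0xa6,0xfd,0xd3,0xe0,0x6d,0xa1}
#5 dst[0x17+2] := {0xa6,0xfd}
query mem[0x0b]=0x6d, mem[0x03]=0xd3, mem[0x20]=0x20

MEM[0x0b,0x03,0x20] = 6d d3 20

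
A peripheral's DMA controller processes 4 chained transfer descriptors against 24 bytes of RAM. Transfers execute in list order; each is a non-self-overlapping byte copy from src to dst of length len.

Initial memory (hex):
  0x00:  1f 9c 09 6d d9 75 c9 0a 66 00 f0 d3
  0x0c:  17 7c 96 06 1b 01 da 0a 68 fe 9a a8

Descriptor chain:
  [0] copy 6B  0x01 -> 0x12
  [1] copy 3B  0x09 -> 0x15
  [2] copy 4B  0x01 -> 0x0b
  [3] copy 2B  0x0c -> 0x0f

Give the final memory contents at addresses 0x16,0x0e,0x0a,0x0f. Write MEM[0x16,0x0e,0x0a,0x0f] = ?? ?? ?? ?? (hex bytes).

MEM[0x16,0x0e,0x0a,0x0f] = f0 d9 f0 09

D0: mem[0x12..0x17] <- [9c 09 6d d9 75 c9]
D1: mem[0x15..0x17] <- [00 f0 d3]
D2: mem[0x0b..0x0e] <- [9c 09 6d d9]
D3: mem[0x0f..0x10] <- [09 6d]
query mem[0x16]=0xf0, mem[0x0e]=0xd9, mem[0x0a]=0xf0, mem[0x0f]=0x09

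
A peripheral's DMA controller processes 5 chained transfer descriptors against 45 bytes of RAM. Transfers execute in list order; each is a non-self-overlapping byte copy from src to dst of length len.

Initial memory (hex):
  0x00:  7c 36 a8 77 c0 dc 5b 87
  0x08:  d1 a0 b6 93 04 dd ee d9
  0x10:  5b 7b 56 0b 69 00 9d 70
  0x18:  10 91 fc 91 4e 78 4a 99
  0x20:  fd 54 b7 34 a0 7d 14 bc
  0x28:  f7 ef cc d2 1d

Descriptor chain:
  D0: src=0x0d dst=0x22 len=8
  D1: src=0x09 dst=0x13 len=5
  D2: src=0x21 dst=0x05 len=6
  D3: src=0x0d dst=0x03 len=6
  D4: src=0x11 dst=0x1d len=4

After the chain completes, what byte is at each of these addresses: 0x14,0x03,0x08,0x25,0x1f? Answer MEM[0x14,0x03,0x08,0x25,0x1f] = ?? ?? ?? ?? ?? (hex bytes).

#0 dst[0x22+8] := {0xdd,0xee,0xd9,0x5b,0x7b,0x56,0x0b,0x69}
#1 dst[0x13+5] := {0xa0,0xb6,0x93,0x04,0xdd}
#2 dst[0x05+6] := {0x54,0xdd,0xee,0xd9,0x5b,0x7b}
#3 dst[0x03+6] := {0xdd,0xee,0xd9,0x5b,0x7b,0x56}
#4 dst[0x1d+4] := {0x7b,0x56,0xa0,0xb6}
query mem[0x14]=0xb6, mem[0x03]=0xdd, mem[0x08]=0x56, mem[0x25]=0x5b, mem[0x1f]=0xa0

MEM[0x14,0x03,0x08,0x25,0x1f] = b6 dd 56 5b a0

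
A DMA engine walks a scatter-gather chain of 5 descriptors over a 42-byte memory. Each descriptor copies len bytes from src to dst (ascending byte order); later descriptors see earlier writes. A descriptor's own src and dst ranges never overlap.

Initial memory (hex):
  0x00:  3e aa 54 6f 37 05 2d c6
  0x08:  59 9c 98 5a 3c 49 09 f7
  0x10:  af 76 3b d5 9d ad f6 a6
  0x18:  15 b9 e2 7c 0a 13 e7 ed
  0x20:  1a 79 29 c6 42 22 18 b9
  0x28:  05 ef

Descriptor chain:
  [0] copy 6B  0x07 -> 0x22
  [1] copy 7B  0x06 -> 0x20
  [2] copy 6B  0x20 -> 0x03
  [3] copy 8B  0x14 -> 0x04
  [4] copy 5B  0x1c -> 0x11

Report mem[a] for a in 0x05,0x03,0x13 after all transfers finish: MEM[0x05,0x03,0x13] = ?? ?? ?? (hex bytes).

D0: mem[0x22..0x27] <- [c6 59 9c 98 5a 3c]
D1: mem[0x20..0x26] <- [2d c6 59 9c 98 5a 3c]
D2: mem[0x03..0x08] <- [2d c6 59 9c 98 5a]
D3: mem[0x04..0x0b] <- [9d ad f6 a6 15 b9 e2 7c]
D4: mem[0x11..0x15] <- [0a 13 e7 ed 2d]
query mem[0x05]=0xad, mem[0x03]=0x2d, mem[0x13]=0xe7

MEM[0x05,0x03,0x13] = ad 2d e7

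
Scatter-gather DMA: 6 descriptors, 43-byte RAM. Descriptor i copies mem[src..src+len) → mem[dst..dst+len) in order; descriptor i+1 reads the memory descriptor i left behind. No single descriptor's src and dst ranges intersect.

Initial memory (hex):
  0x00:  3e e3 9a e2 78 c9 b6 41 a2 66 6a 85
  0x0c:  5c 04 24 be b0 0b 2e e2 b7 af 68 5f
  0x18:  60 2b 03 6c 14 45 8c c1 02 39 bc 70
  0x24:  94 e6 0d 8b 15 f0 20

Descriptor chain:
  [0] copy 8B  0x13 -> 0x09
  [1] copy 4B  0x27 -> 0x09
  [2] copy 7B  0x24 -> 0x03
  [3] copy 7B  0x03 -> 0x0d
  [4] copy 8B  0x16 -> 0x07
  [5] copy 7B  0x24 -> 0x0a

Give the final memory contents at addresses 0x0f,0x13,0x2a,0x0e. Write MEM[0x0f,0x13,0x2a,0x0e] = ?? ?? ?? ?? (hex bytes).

D0: mem[0x09..0x10] <- [e2 b7 af 68 5f 60 2b 03]
D1: mem[0x09..0x0c] <- [8b 15 f0 20]
D2: mem[0x03..0x09] <- [94 e6 0d 8b 15 f0 20]
D3: mem[0x0d..0x13] <- [94 e6 0d 8b 15 f0 20]
D4: mem[0x07..0x0e] <- [68 5f 60 2b 03 6c 14 45]
D5: mem[0x0a..0x10] <- [94 e6 0d 8b 15 f0 20]
query mem[0x0f]=0xf0, mem[0x13]=0x20, mem[0x2a]=0x20, mem[0x0e]=0x15

MEM[0x0f,0x13,0x2a,0x0e] = f0 20 20 15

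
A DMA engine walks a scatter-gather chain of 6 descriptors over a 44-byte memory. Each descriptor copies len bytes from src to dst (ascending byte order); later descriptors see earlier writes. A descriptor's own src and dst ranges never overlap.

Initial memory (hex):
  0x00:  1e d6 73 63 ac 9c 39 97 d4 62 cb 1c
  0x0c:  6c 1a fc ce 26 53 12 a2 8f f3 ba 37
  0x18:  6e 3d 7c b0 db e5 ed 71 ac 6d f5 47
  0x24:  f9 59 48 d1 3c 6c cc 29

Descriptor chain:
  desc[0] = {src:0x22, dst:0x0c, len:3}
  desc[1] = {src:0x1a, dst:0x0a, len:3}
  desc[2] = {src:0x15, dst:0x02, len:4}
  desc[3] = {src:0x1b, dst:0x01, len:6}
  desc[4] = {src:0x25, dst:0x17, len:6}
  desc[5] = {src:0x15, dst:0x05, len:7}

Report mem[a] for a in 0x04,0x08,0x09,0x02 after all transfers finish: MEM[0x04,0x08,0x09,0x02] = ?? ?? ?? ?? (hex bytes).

#0 dst[0x0c+3] := {0xf5,0x47,0xf9}
#1 dst[0x0a+3] := {0x7c,0xb0,0xdb}
#2 dst[0x02+4] := {0xf3,0xba,0x37,0x6e}
#3 dst[0x01+6] := {0xb0,0xdb,0xe5,0xed,0x71,0xac}
#4 dst[0x17+6] := {0x59,0x48,0xd1,0x3c,0x6c,0xcc}
#5 dst[0x05+7] := {0xf3,0xba,0x59,0x48,0xd1,0x3c,0x6c}
query mem[0x04]=0xed, mem[0x08]=0x48, mem[0x09]=0xd1, mem[0x02]=0xdb

MEM[0x04,0x08,0x09,0x02] = ed 48 d1 db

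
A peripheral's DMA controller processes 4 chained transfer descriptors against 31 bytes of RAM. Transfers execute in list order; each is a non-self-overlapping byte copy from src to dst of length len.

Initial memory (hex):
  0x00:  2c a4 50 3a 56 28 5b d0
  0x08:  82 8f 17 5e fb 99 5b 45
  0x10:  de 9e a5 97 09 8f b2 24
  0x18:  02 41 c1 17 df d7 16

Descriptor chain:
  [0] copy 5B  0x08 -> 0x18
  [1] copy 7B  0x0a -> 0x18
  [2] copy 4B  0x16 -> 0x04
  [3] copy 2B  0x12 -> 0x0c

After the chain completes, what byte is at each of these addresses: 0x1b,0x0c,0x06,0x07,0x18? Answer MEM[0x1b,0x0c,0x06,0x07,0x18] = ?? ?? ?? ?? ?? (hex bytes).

MEM[0x1b,0x0c,0x06,0x07,0x18] = 99 a5 17 5e 17

D0: mem[0x18..0x1c] <- [82 8f 17 5e fb]
D1: mem[0x18..0x1e] <- [17 5e fb 99 5b 45 de]
D2: mem[0x04..0x07] <- [b2 24 17 5e]
D3: mem[0x0c..0x0d] <- [a5 97]
query mem[0x1b]=0x99, mem[0x0c]=0xa5, mem[0x06]=0x17, mem[0x07]=0x5e, mem[0x18]=0x17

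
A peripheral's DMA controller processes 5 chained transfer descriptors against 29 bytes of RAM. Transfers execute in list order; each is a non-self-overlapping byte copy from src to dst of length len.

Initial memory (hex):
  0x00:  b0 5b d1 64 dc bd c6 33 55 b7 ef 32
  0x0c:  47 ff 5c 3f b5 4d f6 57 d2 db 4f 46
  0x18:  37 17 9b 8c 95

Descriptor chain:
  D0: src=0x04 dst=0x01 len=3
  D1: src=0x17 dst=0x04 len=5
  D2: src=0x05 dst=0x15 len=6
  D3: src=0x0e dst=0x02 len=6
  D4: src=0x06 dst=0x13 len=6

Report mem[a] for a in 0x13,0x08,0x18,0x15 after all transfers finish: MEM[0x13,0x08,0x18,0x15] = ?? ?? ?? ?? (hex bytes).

MEM[0x13,0x08,0x18,0x15] = f6 8c 32 8c

[0] 0x04->0x01 len=3 : dc bd c6
[1] 0x17->0x04 len=5 : 46 37 17 9b 8c
[2] 0x05->0x15 len=6 : 37 17 9b 8c b7 ef
[3] 0x0e->0x02 len=6 : 5c 3f b5 4d f6 57
[4] 0x06->0x13 len=6 : f6 57 8c b7 ef 32
query mem[0x13]=0xf6, mem[0x08]=0x8c, mem[0x18]=0x32, mem[0x15]=0x8c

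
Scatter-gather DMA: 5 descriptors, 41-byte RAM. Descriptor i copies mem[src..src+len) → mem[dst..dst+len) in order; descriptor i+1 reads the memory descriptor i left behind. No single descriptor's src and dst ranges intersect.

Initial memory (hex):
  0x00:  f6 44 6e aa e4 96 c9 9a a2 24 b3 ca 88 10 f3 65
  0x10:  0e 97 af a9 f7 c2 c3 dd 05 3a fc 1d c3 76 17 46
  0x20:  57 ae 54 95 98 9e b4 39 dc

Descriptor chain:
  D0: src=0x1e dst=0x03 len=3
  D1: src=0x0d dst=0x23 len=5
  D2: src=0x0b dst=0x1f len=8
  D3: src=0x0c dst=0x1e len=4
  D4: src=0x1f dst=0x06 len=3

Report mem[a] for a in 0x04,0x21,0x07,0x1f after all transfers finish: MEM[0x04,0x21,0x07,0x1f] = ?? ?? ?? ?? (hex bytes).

MEM[0x04,0x21,0x07,0x1f] = 46 65 f3 10

#0 dst[0x03+3] := {0x17,0x46,0x57}
#1 dst[0x23+5] := {0x10,0xf3,0x65,0x0e,0x97}
#2 dst[0x1f+8] := {0xca,0x88,0x10,0xf3,0x65,0x0e,0x97,0xaf}
#3 dst[0x1e+4] := {0x88,0x10,0xf3,0x65}
#4 dst[0x06+3] := {0x10,0xf3,0x65}
query mem[0x04]=0x46, mem[0x21]=0x65, mem[0x07]=0xf3, mem[0x1f]=0x10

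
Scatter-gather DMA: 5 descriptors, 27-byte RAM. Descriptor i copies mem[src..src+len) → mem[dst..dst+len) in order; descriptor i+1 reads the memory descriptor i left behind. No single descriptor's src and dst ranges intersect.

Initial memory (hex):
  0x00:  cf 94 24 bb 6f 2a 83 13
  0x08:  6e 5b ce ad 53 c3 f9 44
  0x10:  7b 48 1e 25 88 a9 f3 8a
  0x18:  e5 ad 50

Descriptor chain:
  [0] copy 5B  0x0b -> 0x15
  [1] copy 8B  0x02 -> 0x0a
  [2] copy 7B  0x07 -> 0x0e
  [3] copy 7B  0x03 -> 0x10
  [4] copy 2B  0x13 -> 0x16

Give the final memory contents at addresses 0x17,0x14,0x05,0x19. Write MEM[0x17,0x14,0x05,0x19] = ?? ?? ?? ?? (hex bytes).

  after D0: wrote 5B at 0x15 = ad53c3f944
  after D1: wrote 8B at 0x0a = 24bb6f2a83136e5b
  after D2: wrote 7B at 0x0e = 136e5b24bb6f2a
  after D3: wrote 7B at 0x10 = bb6f2a83136e5b
  after D4: wrote 2B at 0x16 = 8313
query mem[0x17]=0x13, mem[0x14]=0x13, mem[0x05]=0x2a, mem[0x19]=0x44

MEM[0x17,0x14,0x05,0x19] = 13 13 2a 44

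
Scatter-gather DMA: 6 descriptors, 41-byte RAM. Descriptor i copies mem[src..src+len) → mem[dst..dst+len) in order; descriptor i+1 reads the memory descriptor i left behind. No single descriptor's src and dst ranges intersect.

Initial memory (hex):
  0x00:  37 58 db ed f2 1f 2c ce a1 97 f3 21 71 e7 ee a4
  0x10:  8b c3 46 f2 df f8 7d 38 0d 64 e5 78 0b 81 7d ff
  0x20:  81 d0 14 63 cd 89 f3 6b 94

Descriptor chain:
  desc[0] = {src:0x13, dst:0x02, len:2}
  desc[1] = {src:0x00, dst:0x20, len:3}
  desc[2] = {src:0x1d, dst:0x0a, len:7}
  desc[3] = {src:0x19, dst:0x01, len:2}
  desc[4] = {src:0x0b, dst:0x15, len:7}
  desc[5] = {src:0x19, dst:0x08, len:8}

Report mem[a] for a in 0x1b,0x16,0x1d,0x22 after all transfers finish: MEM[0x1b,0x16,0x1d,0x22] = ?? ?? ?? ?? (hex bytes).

[0] 0x13->0x02 len=2 : f2 df
[1] 0x00->0x20 len=3 : 37 58 f2
[2] 0x1d->0x0a len=7 : 81 7d ff 37 58 f2 63
[3] 0x19->0x01 len=2 : 64 e5
[4] 0x0b->0x15 len=7 : 7d ff 37 58 f2 63 c3
[5] 0x19->0x08 len=8 : f2 63 c3 0b 81 7d ff 37
query mem[0x1b]=0xc3, mem[0x16]=0xff, mem[0x1d]=0x81, mem[0x22]=0xf2

MEM[0x1b,0x16,0x1d,0x22] = c3 ff 81 f2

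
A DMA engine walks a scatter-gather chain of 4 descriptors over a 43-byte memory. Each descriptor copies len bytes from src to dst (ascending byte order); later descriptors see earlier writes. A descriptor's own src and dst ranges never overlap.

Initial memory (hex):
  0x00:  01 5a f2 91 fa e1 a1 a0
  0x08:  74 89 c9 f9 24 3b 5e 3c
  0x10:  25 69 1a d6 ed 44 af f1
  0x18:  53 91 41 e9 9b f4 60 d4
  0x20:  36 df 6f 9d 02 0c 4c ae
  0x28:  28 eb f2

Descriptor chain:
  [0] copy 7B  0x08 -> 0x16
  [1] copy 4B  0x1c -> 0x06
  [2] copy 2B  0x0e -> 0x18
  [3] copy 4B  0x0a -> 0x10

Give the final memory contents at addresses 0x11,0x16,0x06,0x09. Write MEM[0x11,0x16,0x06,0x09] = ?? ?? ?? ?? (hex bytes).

MEM[0x11,0x16,0x06,0x09] = f9 74 5e d4

D0: mem[0x16..0x1c] <- [74 89 c9 f9 24 3b 5e]
D1: mem[0x06..0x09] <- [5e f4 60 d4]
D2: mem[0x18..0x19] <- [5e 3c]
D3: mem[0x10..0x13] <- [c9 f9 24 3b]
query mem[0x11]=0xf9, mem[0x16]=0x74, mem[0x06]=0x5e, mem[0x09]=0xd4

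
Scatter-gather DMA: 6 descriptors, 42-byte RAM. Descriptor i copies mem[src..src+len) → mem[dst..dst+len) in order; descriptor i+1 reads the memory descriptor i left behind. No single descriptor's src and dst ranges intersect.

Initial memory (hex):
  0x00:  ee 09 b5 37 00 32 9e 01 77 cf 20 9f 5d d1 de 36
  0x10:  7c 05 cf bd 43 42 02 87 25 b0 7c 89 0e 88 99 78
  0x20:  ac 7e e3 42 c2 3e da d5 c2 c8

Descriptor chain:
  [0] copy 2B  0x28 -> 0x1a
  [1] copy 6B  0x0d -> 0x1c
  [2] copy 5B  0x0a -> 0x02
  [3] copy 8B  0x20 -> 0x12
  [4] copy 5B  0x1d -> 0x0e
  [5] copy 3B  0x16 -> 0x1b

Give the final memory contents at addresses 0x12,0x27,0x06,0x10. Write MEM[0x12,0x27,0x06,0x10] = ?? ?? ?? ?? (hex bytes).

MEM[0x12,0x27,0x06,0x10] = cf d5 de 7c

#0 dst[0x1a+2] := {0xc2,0xc8}
#1 dst[0x1c+6] := {0xd1,0xde,0x36,0x7c,0x05,0xcf}
#2 dst[0x02+5] := {0x20,0x9f,0x5d,0xd1,0xde}
#3 dst[0x12+8] := {0x05,0xcf,0xe3,0x42,0xc2,0x3e,0xda,0xd5}
#4 dst[0x0e+5] := {0xde,0x36,0x7c,0x05,0xcf}
#5 dst[0x1b+3] := {0xc2,0x3e,0xda}
query mem[0x12]=0xcf, mem[0x27]=0xd5, mem[0x06]=0xde, mem[0x10]=0x7c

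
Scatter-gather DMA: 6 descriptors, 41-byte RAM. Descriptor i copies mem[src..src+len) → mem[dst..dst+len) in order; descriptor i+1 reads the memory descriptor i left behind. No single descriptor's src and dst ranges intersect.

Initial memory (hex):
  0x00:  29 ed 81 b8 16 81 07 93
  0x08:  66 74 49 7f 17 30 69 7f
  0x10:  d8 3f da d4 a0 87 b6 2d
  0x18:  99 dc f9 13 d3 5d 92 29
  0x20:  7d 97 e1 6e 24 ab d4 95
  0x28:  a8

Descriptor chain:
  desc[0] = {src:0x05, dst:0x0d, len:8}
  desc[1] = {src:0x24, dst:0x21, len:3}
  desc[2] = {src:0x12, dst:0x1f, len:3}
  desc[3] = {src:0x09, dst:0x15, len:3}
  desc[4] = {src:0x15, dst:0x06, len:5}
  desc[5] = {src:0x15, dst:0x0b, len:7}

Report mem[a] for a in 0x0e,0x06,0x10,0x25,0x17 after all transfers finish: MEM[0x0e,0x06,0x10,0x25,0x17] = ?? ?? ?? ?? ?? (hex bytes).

D0: mem[0x0d..0x14] <- [81 07 93 66 74 49 7f 17]
D1: mem[0x21..0x23] <- [24 ab d4]
D2: mem[0x1f..0x21] <- [49 7f 17]
D3: mem[0x15..0x17] <- [74 49 7f]
D4: mem[0x06..0x0a] <- [74 49 7f 99 dc]
D5: mem[0x0b..0x11] <- [74 49 7f 99 dc f9 13]
query mem[0x0e]=0x99, mem[0x06]=0x74, mem[0x10]=0xf9, mem[0x25]=0xab, mem[0x17]=0x7f

MEM[0x0e,0x06,0x10,0x25,0x17] = 99 74 f9 ab 7f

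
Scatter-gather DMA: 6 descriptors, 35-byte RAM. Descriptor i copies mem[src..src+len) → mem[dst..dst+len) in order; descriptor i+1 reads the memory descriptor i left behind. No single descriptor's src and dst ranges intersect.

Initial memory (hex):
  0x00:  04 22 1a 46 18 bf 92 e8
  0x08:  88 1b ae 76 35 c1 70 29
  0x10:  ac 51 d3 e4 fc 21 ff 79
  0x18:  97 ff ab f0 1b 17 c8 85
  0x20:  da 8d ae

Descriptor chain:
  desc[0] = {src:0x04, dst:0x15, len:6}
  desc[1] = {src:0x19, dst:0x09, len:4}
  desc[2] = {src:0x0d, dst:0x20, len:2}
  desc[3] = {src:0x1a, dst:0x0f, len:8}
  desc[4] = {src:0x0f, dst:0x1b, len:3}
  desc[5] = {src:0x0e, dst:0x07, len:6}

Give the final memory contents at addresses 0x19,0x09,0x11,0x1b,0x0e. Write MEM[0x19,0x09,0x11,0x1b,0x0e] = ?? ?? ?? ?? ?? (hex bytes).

#0 dst[0x15+6] := {0x18,0xbf,0x92,0xe8,0x88,0x1b}
#1 dst[0x09+4] := {0x88,0x1b,0xf0,0x1b}
#2 dst[0x20+2] := {0xc1,0x70}
#3 dst[0x0f+8] := {0x1b,0xf0,0x1b,0x17,0xc8,0x85,0xc1,0x70}
#4 dst[0x1b+3] := {0x1b,0xf0,0x1b}
#5 dst[0x07+6] := {0x70,0x1b,0xf0,0x1b,0x17,0xc8}
query mem[0x19]=0x88, mem[0x09]=0xf0, mem[0x11]=0x1b, mem[0x1b]=0x1b, mem[0x0e]=0x70

MEM[0x19,0x09,0x11,0x1b,0x0e] = 88 f0 1b 1b 70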